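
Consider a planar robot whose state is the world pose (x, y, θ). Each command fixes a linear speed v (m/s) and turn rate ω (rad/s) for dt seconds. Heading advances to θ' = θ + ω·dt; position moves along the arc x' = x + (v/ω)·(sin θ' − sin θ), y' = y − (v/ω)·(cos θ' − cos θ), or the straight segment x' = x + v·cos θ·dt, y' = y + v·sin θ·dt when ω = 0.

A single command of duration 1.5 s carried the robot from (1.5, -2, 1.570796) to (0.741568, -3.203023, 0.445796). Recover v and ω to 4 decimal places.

v = -1.0000, ω = -0.7500

Δθ = 0.445796 − 1.570796 = -1.125000
ω = Δθ/dt = -1.125000/1.5 = -0.7500
R = −Δy/(cos θ' − cos θ) = 1.3333
v = R·ω = 1.3333·-0.7500 = -1.0000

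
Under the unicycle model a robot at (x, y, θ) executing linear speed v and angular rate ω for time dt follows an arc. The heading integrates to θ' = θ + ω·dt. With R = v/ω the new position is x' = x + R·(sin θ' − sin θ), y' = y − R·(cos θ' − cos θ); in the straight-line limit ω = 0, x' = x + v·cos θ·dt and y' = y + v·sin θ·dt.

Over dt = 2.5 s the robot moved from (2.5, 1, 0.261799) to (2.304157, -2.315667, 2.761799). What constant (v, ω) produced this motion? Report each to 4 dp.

Δθ = 2.761799 − 0.261799 = 2.500000
ω = Δθ/dt = 2.500000/2.5 = 1.0000
R = −Δy/(cos θ' − cos θ) = -1.7500
v = R·ω = -1.7500·1.0000 = -1.7500

v = -1.7500, ω = 1.0000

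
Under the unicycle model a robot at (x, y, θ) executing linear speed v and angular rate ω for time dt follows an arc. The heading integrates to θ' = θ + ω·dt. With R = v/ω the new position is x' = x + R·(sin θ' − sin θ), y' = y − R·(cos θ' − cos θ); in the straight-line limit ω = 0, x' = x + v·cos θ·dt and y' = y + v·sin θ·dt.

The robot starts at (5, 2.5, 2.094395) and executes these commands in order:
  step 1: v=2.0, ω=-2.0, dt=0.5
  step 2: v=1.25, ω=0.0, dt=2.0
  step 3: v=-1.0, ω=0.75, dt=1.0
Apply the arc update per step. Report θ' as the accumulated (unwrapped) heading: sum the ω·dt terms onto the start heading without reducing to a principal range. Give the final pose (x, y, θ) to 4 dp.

(6.0250, 4.7085, 1.8444)

step 1: θ'=1.0944 (R=-1.0000) → pose (4.9774, 3.4586, 1.0944)
step 2: θ'=1.0944 (straight) → pose (6.1238, 5.6802, 1.0944)
step 3: θ'=1.8444 (R=-1.3333) → pose (6.0250, 4.7085, 1.8444)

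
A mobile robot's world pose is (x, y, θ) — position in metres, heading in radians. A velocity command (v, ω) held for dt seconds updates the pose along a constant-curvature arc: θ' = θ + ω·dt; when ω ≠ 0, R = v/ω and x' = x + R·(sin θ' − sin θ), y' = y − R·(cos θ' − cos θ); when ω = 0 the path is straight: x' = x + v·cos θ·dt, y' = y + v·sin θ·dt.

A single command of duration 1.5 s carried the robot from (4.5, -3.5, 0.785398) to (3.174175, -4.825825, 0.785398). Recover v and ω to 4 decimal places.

Δθ = 0.785398 − 0.785398 = 0.000000
ω = Δθ/dt = 0.000000/1.5 = 0.0000
ω = 0 → v = (Δx·cos θ + Δy·sin θ)/dt = -1.2500

v = -1.2500, ω = 0.0000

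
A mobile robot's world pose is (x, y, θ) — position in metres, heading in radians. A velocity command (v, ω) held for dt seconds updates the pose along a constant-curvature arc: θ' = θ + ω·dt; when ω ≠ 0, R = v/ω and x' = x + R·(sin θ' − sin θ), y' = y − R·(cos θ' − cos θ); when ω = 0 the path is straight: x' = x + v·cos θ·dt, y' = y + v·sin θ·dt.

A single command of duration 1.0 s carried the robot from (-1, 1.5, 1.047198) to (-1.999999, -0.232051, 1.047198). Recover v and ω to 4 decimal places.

v = -2.0000, ω = 0.0000

Δθ = 1.047198 − 1.047198 = 0.000000
ω = Δθ/dt = 0.000000/1.0 = 0.0000
ω = 0 → v = (Δx·cos θ + Δy·sin θ)/dt = -2.0000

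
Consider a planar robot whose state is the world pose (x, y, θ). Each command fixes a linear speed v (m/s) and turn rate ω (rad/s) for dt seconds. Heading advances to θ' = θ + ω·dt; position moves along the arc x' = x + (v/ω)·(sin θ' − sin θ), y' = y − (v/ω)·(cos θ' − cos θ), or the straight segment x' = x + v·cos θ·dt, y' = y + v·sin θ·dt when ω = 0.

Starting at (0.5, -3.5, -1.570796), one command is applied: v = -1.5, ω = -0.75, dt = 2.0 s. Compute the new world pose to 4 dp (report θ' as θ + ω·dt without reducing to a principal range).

θ' = -1.5708 + -0.75·2.0 = -3.0708
R = v/ω = -1.5/-0.75 = 2.0000
x' = 0.5 + 2.0000·(sin -3.0708 − sin -1.5708) = 2.3585
y' = -3.5 − 2.0000·(cos -3.0708 − cos -1.5708) = -1.5050

(2.3585, -1.5050, -3.0708)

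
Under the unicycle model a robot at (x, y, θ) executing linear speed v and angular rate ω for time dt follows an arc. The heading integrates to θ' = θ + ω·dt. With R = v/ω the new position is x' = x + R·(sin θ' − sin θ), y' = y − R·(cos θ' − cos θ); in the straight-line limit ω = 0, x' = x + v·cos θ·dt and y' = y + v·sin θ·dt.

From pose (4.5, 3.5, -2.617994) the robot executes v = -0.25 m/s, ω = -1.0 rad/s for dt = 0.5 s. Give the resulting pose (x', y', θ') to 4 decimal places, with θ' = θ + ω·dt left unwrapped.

(4.6191, 3.5334, -3.1180)

θ' = -2.6180 + -1.0·0.5 = -3.1180
R = v/ω = -0.25/-1.0 = 0.2500
x' = 4.5 + 0.2500·(sin -3.1180 − sin -2.6180) = 4.6191
y' = 3.5 − 0.2500·(cos -3.1180 − cos -2.6180) = 3.5334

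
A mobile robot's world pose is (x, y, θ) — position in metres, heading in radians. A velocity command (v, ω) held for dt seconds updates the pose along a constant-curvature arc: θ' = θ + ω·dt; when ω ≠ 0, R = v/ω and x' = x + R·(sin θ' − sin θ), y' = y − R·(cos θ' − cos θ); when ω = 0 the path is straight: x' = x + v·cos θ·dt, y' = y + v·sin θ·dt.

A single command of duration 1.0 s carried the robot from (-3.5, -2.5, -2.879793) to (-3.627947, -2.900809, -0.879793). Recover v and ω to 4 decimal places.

v = 0.5000, ω = 2.0000

Δθ = -0.879793 − -2.879793 = 2.000000
ω = Δθ/dt = 2.000000/1.0 = 2.0000
R = −Δy/(cos θ' − cos θ) = 0.2500
v = R·ω = 0.2500·2.0000 = 0.5000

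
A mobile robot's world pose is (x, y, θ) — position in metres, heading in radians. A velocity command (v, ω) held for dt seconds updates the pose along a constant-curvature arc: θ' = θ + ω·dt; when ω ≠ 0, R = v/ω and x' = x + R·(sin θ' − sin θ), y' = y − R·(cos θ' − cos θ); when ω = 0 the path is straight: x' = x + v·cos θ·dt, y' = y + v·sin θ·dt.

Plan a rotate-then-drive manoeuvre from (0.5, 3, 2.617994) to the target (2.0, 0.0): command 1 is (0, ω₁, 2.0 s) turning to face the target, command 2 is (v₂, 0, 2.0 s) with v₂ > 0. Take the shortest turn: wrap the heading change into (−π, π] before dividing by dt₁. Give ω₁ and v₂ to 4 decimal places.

ω₁ = 1.2790, v₂ = 1.6771

heading to target = atan2(0−3, 2−0.5) = -1.1071
Δθ = wrap(-1.1071 − 2.6180) = 2.5580; ω₁ = Δθ/dt₁ = 1.2790
distance = √((2−0.5)² + (0−3)²) = 3.3541; v₂ = distance/dt₂ = 1.6771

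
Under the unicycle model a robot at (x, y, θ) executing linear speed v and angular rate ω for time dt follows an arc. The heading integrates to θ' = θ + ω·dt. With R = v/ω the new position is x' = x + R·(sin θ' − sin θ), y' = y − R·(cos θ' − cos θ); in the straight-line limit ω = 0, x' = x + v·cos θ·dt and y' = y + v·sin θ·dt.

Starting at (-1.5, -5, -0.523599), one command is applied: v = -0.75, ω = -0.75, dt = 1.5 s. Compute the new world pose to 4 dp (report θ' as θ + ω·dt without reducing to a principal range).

θ' = -0.5236 + -0.75·1.5 = -1.6486
R = v/ω = -0.75/-0.75 = 1.0000
x' = -1.5 + 1.0000·(sin -1.6486 − sin -0.5236) = -1.9970
y' = -5 − 1.0000·(cos -1.6486 − cos -0.5236) = -4.0563

(-1.9970, -4.0563, -1.6486)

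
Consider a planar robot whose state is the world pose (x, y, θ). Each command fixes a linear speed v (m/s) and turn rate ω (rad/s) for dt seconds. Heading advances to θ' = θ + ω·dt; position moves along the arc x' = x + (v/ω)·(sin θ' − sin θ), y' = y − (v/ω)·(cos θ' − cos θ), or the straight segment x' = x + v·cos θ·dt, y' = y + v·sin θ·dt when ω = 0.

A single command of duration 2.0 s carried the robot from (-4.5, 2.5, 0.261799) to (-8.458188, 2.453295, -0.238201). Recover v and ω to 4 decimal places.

Δθ = -0.238201 − 0.261799 = -0.500000
ω = Δθ/dt = -0.500000/2.0 = -0.2500
R = Δx/(sin θ' − sin θ) = 8.0000
v = R·ω = 8.0000·-0.2500 = -2.0000

v = -2.0000, ω = -0.2500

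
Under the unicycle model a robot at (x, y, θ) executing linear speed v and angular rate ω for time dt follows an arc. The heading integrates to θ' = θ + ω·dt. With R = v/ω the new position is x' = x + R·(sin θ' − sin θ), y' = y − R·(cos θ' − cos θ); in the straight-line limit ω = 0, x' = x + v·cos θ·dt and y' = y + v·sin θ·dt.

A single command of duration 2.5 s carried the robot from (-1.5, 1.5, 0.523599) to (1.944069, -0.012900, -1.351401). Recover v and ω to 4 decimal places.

Δθ = -1.351401 − 0.523599 = -1.875000
ω = Δθ/dt = -1.875000/2.5 = -0.7500
R = Δx/(sin θ' − sin θ) = -2.3333
v = R·ω = -2.3333·-0.7500 = 1.7500

v = 1.7500, ω = -0.7500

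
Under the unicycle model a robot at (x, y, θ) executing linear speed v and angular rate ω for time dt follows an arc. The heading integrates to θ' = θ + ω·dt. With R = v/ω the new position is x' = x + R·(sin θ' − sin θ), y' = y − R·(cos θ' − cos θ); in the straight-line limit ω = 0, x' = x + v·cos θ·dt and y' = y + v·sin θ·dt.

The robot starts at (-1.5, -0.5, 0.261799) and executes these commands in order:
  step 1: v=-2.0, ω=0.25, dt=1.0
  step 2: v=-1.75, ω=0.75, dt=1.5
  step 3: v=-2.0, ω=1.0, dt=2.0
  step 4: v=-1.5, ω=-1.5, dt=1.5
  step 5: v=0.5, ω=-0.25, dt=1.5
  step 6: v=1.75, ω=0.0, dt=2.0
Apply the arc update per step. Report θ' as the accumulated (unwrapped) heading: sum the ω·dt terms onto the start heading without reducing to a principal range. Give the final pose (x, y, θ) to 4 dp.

(1.9983, -2.4694, 1.0118)

step 1: θ'=0.5118 (R=-8.0000) → pose (-3.3474, -1.2525, 0.5118)
step 2: θ'=1.6368 (R=-2.3333) → pose (-4.5329, -3.4407, 1.6368)
step 3: θ'=3.6368 (R=-2.0000) → pose (-1.5869, -5.0686, 3.6368)
step 4: θ'=1.3868 (R=1.0000) → pose (-0.1285, -6.1314, 1.3868)
step 5: θ'=1.0118 (R=-2.0000) → pose (0.1421, -5.4366, 1.0118)
step 6: θ'=1.0118 (straight) → pose (1.9983, -2.4694, 1.0118)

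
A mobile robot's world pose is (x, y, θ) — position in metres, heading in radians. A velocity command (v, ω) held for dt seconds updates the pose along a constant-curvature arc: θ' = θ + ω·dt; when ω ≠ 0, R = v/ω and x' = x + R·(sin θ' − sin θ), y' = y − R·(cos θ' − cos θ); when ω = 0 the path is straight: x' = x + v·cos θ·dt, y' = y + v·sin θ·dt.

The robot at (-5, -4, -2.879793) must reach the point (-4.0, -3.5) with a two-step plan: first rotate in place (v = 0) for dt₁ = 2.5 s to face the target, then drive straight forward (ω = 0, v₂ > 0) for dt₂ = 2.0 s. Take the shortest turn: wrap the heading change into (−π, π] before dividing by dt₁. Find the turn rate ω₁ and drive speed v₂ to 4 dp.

heading to target = atan2(-3.5−-4, -4−-5) = 0.4636
Δθ = wrap(0.4636 − -2.8798) = -2.9397; ω₁ = Δθ/dt₁ = -1.1759
distance = √((-4−-5)² + (-3.5−-4)²) = 1.1180; v₂ = distance/dt₂ = 0.5590

ω₁ = -1.1759, v₂ = 0.5590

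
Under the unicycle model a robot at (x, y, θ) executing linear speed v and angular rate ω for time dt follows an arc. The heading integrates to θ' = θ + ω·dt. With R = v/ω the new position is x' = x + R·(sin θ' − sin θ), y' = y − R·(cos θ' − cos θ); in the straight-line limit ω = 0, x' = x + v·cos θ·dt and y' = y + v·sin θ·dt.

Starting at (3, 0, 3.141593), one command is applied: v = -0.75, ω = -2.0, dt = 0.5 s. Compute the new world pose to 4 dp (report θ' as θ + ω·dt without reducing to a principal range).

(3.3156, -0.1724, 2.1416)

θ' = 3.1416 + -2.0·0.5 = 2.1416
R = v/ω = -0.75/-2.0 = 0.3750
x' = 3 + 0.3750·(sin 2.1416 − sin 3.1416) = 3.3156
y' = 0 − 0.3750·(cos 2.1416 − cos 3.1416) = -0.1724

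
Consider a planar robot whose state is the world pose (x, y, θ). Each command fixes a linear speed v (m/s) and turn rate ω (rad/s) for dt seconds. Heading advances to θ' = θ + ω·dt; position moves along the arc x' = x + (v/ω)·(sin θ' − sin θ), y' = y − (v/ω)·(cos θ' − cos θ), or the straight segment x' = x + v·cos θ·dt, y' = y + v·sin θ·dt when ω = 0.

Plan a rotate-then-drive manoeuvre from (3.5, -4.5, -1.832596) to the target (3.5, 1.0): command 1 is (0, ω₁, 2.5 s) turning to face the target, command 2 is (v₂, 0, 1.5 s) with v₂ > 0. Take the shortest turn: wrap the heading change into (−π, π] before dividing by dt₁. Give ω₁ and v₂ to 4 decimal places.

ω₁ = -1.1519, v₂ = 3.6667

heading to target = atan2(1−-4.5, 3.5−3.5) = 1.5708
Δθ = wrap(1.5708 − -1.8326) = -2.8798; ω₁ = Δθ/dt₁ = -1.1519
distance = √((3.5−3.5)² + (1−-4.5)²) = 5.5000; v₂ = distance/dt₂ = 3.6667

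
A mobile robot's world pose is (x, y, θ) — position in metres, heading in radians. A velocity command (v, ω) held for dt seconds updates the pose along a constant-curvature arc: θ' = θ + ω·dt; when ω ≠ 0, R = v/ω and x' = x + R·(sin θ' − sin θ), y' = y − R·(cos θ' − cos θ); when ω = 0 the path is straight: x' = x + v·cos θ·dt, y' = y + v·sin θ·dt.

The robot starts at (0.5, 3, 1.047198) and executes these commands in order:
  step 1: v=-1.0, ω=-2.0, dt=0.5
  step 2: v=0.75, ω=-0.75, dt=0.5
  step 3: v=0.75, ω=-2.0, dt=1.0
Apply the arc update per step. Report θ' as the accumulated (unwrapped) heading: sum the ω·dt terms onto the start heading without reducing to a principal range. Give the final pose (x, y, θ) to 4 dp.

step 1: θ'=0.0472 (R=0.5000) → pose (0.0906, 2.7506, 0.0472)
step 2: θ'=-0.3278 (R=-1.0000) → pose (0.4597, 2.6984, -0.3278)
step 3: θ'=-2.3278 (R=-0.3750) → pose (0.6116, 2.0859, -2.3278)

(0.6116, 2.0859, -2.3278)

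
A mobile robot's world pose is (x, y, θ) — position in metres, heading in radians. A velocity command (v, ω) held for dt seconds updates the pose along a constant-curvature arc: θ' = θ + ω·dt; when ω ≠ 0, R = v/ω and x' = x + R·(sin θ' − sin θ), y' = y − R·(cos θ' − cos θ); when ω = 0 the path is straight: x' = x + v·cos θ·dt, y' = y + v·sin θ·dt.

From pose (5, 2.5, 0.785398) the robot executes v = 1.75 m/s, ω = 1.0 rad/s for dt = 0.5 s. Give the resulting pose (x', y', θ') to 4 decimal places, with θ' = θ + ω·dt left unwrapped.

(5.4418, 3.2447, 1.2854)

θ' = 0.7854 + 1.0·0.5 = 1.2854
R = v/ω = 1.75/1.0 = 1.7500
x' = 5 + 1.7500·(sin 1.2854 − sin 0.7854) = 5.4418
y' = 2.5 − 1.7500·(cos 1.2854 − cos 0.7854) = 3.2447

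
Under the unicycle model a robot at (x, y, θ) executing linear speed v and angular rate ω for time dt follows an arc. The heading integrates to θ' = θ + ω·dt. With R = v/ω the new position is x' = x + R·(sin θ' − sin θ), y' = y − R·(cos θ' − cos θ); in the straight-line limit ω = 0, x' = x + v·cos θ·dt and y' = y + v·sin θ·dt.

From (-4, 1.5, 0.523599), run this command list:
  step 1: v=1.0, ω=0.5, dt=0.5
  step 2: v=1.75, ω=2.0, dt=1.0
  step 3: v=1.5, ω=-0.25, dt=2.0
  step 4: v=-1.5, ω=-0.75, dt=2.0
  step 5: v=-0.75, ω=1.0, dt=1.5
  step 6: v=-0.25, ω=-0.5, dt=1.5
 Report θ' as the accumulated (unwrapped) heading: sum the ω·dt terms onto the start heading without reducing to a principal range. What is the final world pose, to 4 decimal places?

(-6.3779, 0.8722, 1.5236)

step 1: θ'=0.7736 (R=2.0000) → pose (-3.6026, 1.8012, 0.7736)
step 2: θ'=2.7736 (R=0.8750) → pose (-3.8992, 3.2436, 2.7736)
step 3: θ'=2.2736 (R=-6.0000) → pose (-6.3189, 4.9638, 2.2736)
step 4: θ'=0.7736 (R=2.0000) → pose (-6.4475, 2.2403, 0.7736)
step 5: θ'=2.2736 (R=-0.7500) → pose (-6.4958, 1.2190, 2.2736)
step 6: θ'=1.5236 (R=0.5000) → pose (-6.3779, 0.8722, 1.5236)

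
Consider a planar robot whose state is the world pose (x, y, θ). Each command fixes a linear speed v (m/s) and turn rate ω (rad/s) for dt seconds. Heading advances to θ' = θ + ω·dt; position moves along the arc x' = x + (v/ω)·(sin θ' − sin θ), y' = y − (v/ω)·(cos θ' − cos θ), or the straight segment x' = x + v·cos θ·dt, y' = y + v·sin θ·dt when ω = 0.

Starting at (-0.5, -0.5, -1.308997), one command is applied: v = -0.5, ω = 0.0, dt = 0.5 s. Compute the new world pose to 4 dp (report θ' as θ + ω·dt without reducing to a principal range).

(-0.5647, -0.2585, -1.3090)

θ' = -1.3090 + 0.0·0.5 = -1.3090
ω = 0 → straight: x' = -0.5 + -0.5·cos(-1.3090)·0.5 = -0.5647
y' = -0.5 + -0.5·sin(-1.3090)·0.5 = -0.2585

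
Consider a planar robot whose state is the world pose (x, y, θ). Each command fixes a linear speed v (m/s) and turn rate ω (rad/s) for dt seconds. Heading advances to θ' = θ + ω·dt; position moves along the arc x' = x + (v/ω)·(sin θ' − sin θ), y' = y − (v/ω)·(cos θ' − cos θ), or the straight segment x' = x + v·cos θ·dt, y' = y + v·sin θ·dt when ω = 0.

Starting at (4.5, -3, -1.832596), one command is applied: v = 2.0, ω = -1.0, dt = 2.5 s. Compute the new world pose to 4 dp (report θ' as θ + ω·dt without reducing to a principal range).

(0.7107, -3.2238, -4.3326)

θ' = -1.8326 + -1.0·2.5 = -4.3326
R = v/ω = 2.0/-1.0 = -2.0000
x' = 4.5 + -2.0000·(sin -4.3326 − sin -1.8326) = 0.7107
y' = -3 − -2.0000·(cos -4.3326 − cos -1.8326) = -3.2238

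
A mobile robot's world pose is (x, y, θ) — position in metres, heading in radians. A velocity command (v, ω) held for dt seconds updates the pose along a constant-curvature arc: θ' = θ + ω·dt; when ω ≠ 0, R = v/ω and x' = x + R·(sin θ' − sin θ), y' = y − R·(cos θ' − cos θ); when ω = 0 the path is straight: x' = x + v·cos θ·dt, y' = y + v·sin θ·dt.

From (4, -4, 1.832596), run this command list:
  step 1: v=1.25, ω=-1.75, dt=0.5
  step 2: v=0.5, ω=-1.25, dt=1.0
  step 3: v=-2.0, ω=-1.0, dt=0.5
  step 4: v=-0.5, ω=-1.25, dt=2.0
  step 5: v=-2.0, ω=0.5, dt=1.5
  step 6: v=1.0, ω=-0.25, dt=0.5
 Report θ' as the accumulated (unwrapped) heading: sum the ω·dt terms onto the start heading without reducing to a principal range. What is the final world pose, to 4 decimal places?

(6.4730, -1.6681, -2.6674)

step 1: θ'=0.9576 (R=-0.7143) → pose (4.1058, -3.4041, 0.9576)
step 2: θ'=-0.2924 (R=-0.4000) → pose (4.5482, -3.2512, -0.2924)
step 3: θ'=-0.7924 (R=2.0000) → pose (3.7006, -2.7404, -0.7924)
step 4: θ'=-3.2924 (R=0.4000) → pose (4.0456, -2.0641, -3.2924)
step 5: θ'=-2.5424 (R=-4.0000) → pose (6.9024, -1.4127, -2.5424)
step 6: θ'=-2.6674 (R=-4.0000) → pose (6.4730, -1.6681, -2.6674)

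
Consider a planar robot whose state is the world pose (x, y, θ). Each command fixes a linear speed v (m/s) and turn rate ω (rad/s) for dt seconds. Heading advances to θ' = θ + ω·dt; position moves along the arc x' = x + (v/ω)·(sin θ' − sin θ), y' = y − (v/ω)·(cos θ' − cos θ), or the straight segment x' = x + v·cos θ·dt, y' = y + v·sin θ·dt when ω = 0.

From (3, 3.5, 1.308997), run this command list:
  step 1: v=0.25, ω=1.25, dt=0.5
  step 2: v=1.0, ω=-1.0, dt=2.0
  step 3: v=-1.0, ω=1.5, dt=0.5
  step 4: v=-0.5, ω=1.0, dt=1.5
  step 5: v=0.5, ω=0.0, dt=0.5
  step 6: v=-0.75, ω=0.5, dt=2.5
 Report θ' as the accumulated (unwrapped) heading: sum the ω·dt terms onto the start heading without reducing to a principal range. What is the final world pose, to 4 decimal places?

(4.9515, 3.7835, 3.4340)

step 1: θ'=1.9340 (R=0.2000) → pose (2.9938, 3.6228, 1.9340)
step 2: θ'=-0.0660 (R=-1.0000) → pose (3.9945, 4.9759, -0.0660)
step 3: θ'=0.6840 (R=-0.6667) → pose (3.5293, 4.8274, 0.6840)
step 4: θ'=2.1840 (R=-0.5000) → pose (3.4363, 4.1521, 2.1840)
step 5: θ'=2.1840 (straight) → pose (3.2924, 4.3566, 2.1840)
step 6: θ'=3.4340 (R=-1.5000) → pose (4.9515, 3.7835, 3.4340)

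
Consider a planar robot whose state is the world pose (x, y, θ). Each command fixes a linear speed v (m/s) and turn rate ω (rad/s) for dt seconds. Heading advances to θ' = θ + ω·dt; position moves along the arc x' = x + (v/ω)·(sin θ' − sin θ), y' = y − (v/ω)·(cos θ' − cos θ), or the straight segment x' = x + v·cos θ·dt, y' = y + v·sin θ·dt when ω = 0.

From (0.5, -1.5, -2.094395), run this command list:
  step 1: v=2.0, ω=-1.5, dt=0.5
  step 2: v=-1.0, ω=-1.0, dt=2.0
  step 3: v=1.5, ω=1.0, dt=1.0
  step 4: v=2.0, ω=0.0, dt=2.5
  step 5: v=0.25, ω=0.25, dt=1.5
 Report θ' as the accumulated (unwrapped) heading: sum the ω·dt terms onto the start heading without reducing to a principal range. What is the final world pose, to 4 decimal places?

step 1: θ'=-2.8444 (R=-1.3333) → pose (-0.2642, -2.1082, -2.8444)
step 2: θ'=-4.8444 (R=1.0000) → pose (1.0199, -3.1960, -4.8444)
step 3: θ'=-3.8444 (R=1.5000) → pose (0.5025, -1.8540, -3.8444)
step 4: θ'=-3.8444 (straight) → pose (-3.3127, 1.3778, -3.8444)
step 5: θ'=-3.4694 (R=1.0000) → pose (-3.6371, 1.5615, -3.4694)

(-3.6371, 1.5615, -3.4694)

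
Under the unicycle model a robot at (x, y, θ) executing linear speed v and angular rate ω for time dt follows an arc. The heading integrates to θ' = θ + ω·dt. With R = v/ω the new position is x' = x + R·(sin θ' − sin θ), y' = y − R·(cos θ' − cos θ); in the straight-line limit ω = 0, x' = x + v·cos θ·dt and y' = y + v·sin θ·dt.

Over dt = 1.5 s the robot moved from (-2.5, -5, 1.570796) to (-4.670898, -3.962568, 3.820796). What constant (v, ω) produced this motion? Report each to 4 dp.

Δθ = 3.820796 − 1.570796 = 2.250000
ω = Δθ/dt = 2.250000/1.5 = 1.5000
R = Δx/(sin θ' − sin θ) = 1.3333
v = R·ω = 1.3333·1.5000 = 2.0000

v = 2.0000, ω = 1.5000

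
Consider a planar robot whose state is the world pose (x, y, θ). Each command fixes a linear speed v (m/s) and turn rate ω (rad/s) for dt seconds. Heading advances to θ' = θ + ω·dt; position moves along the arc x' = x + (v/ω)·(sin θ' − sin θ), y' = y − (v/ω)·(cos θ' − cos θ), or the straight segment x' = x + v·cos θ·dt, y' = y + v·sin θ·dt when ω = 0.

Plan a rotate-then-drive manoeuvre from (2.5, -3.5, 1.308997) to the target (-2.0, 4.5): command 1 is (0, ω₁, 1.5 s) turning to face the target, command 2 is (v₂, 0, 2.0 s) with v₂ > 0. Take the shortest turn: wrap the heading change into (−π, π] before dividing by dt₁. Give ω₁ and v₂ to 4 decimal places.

ω₁ = 0.5161, v₂ = 4.5894

heading to target = atan2(4.5−-3.5, -2−2.5) = 2.0832
Δθ = wrap(2.0832 − 1.3090) = 0.7742; ω₁ = Δθ/dt₁ = 0.5161
distance = √((-2−2.5)² + (4.5−-3.5)²) = 9.1788; v₂ = distance/dt₂ = 4.5894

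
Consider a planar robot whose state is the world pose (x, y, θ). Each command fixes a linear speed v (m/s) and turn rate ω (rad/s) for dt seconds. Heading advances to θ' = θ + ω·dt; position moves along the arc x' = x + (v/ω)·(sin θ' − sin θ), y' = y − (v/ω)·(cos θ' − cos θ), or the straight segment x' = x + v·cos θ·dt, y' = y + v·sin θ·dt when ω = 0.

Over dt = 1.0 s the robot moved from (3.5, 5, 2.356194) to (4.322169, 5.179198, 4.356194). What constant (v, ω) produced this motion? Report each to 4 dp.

v = -1.0000, ω = 2.0000

Δθ = 4.356194 − 2.356194 = 2.000000
ω = Δθ/dt = 2.000000/1.0 = 2.0000
R = Δx/(sin θ' − sin θ) = -0.5000
v = R·ω = -0.5000·2.0000 = -1.0000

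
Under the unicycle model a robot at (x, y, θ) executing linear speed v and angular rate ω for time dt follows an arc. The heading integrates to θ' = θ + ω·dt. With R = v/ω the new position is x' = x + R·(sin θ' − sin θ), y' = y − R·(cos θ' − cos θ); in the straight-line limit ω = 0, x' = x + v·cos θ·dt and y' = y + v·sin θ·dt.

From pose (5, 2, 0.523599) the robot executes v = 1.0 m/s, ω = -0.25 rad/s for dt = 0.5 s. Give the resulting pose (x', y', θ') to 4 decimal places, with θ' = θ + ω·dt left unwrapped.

θ' = 0.5236 + -0.25·0.5 = 0.3986
R = v/ω = 1.0/-0.25 = -4.0000
x' = 5 + -4.0000·(sin 0.3986 − sin 0.5236) = 5.4475
y' = 2 − -4.0000·(cos 0.3986 − cos 0.5236) = 2.2223

(5.4475, 2.2223, 0.3986)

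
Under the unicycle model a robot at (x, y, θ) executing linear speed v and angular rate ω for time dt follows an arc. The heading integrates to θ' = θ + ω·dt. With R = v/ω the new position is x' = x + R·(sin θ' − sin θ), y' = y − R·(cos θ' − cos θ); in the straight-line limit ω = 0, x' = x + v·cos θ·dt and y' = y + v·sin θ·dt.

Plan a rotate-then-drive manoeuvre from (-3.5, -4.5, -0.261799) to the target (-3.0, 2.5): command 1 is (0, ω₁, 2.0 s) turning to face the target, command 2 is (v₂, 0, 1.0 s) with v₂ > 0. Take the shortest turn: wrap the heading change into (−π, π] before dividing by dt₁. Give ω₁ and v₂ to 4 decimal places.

heading to target = atan2(2.5−-4.5, -3−-3.5) = 1.4995
Δθ = wrap(1.4995 − -0.2618) = 1.7613; ω₁ = Δθ/dt₁ = 0.8806
distance = √((-3−-3.5)² + (2.5−-4.5)²) = 7.0178; v₂ = distance/dt₂ = 7.0178

ω₁ = 0.8806, v₂ = 7.0178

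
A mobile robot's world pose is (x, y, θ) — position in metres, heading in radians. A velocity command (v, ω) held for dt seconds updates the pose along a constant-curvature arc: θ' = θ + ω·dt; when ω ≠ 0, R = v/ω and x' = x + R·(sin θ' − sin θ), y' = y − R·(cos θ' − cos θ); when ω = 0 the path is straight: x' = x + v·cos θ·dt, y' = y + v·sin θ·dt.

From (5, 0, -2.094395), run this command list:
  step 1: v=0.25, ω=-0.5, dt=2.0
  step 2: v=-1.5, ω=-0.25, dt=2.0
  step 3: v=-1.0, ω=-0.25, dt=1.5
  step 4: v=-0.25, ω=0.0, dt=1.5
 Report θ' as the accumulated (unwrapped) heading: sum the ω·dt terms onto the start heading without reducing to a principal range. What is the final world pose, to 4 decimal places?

(8.9481, -2.0145, -3.9694)

step 1: θ'=-3.0944 (R=-0.5000) → pose (4.5906, -0.2494, -3.0944)
step 2: θ'=-3.5944 (R=6.0000) → pose (7.4986, -0.8474, -3.5944)
step 3: θ'=-3.9694 (R=4.0000) → pose (8.6944, -1.7383, -3.9694)
step 4: θ'=-3.9694 (straight) → pose (8.9481, -2.0145, -3.9694)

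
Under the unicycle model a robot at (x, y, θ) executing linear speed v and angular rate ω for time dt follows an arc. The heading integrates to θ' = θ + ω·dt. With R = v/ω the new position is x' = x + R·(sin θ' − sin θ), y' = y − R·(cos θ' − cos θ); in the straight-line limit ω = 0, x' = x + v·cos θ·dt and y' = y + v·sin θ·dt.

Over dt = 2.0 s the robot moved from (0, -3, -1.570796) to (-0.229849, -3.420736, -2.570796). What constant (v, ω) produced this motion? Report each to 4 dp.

v = 0.2500, ω = -0.5000

Δθ = -2.570796 − -1.570796 = -1.000000
ω = Δθ/dt = -1.000000/2.0 = -0.5000
R = −Δy/(cos θ' − cos θ) = -0.5000
v = R·ω = -0.5000·-0.5000 = 0.2500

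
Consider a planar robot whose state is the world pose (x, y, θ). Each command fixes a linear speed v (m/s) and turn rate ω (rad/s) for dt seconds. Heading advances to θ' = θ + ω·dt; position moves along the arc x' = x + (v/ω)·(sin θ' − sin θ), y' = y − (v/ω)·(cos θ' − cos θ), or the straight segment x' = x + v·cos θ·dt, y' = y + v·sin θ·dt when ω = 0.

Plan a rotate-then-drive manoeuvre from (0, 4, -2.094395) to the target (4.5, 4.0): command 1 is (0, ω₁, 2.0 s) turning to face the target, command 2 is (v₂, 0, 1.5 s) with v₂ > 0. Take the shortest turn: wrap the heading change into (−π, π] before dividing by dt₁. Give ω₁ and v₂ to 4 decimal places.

ω₁ = 1.0472, v₂ = 3.0000

heading to target = atan2(4−4, 4.5−0) = 0.0000
Δθ = wrap(0.0000 − -2.0944) = 2.0944; ω₁ = Δθ/dt₁ = 1.0472
distance = √((4.5−0)² + (4−4)²) = 4.5000; v₂ = distance/dt₂ = 3.0000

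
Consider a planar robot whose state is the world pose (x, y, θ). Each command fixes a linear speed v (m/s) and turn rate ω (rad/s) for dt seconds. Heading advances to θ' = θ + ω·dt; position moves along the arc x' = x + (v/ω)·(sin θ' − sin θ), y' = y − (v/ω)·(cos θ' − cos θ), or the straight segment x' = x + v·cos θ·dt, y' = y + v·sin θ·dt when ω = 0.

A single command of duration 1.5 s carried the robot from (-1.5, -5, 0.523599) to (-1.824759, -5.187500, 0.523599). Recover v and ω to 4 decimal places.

v = -0.2500, ω = 0.0000

Δθ = 0.523599 − 0.523599 = 0.000000
ω = Δθ/dt = 0.000000/1.5 = 0.0000
ω = 0 → v = (Δx·cos θ + Δy·sin θ)/dt = -0.2500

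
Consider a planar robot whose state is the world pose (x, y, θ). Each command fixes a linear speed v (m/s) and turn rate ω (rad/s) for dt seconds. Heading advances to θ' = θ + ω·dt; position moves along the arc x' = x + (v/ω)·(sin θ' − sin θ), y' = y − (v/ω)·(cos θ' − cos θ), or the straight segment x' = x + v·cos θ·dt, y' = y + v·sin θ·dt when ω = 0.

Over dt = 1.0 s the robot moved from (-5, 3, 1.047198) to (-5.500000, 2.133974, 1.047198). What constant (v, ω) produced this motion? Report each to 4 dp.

Δθ = 1.047198 − 1.047198 = 0.000000
ω = Δθ/dt = 0.000000/1.0 = 0.0000
ω = 0 → v = (Δx·cos θ + Δy·sin θ)/dt = -1.0000

v = -1.0000, ω = 0.0000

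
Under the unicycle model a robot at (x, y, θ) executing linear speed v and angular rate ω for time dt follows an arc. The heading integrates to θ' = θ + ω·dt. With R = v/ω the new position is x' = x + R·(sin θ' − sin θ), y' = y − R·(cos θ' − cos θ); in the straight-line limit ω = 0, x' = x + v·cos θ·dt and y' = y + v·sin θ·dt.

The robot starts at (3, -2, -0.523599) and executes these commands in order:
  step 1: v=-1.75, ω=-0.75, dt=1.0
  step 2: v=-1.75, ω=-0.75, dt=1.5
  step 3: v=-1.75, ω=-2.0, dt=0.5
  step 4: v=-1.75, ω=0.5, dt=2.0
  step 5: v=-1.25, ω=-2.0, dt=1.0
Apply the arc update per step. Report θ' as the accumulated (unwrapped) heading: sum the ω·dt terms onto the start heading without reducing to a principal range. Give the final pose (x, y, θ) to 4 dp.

step 1: θ'=-1.2736 (R=2.3333) → pose (1.9356, -0.6626, -1.2736)
step 2: θ'=-2.3986 (R=2.3333) → pose (2.5882, 1.7391, -2.3986)
step 3: θ'=-3.3986 (R=0.8750) → pose (3.4025, 1.9410, -3.3986)
step 4: θ'=-2.3986 (R=-3.5000) → pose (6.6599, 2.7485, -2.3986)
step 5: θ'=-4.3986 (R=0.6250) → pose (7.6772, 2.4811, -4.3986)

(7.6772, 2.4811, -4.3986)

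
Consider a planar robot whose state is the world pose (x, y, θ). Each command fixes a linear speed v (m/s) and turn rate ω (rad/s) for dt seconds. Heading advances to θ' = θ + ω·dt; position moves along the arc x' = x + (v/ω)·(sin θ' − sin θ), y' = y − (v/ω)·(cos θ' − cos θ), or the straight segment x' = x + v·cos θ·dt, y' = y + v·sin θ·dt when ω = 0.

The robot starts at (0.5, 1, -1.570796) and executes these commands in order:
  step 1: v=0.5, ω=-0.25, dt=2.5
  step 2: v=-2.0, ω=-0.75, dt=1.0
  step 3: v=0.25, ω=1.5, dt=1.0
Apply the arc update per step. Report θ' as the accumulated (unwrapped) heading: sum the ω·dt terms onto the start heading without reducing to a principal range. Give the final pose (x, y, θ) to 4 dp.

step 1: θ'=-2.1958 (R=-2.0000) → pose (0.1219, -0.1702, -2.1958)
step 2: θ'=-2.9458 (R=2.6667) → pose (1.7657, 0.8853, -2.9458)
step 3: θ'=-1.4458 (R=0.1667) → pose (1.6328, 0.7010, -1.4458)

(1.6328, 0.7010, -1.4458)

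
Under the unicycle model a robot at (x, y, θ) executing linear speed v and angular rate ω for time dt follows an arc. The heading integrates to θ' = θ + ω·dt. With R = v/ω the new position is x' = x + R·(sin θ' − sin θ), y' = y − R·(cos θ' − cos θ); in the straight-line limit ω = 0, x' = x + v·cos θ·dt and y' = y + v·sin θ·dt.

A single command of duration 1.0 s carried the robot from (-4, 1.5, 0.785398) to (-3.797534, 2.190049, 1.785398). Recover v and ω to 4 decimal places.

v = 0.7500, ω = 1.0000

Δθ = 1.785398 − 0.785398 = 1.000000
ω = Δθ/dt = 1.000000/1.0 = 1.0000
R = −Δy/(cos θ' − cos θ) = 0.7500
v = R·ω = 0.7500·1.0000 = 0.7500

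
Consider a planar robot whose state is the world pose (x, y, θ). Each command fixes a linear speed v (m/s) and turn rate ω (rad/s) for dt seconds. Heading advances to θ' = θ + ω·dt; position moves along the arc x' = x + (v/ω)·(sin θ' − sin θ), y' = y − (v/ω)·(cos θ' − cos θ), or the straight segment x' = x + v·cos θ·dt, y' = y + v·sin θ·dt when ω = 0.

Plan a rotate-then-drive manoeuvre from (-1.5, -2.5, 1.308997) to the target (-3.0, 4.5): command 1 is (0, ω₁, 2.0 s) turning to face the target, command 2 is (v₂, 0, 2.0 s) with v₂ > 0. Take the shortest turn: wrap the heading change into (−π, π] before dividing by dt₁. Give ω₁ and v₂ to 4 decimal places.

ω₁ = 0.2364, v₂ = 3.5795

heading to target = atan2(4.5−-2.5, -3−-1.5) = 1.7819
Δθ = wrap(1.7819 − 1.3090) = 0.4729; ω₁ = Δθ/dt₁ = 0.2364
distance = √((-3−-1.5)² + (4.5−-2.5)²) = 7.1589; v₂ = distance/dt₂ = 3.5795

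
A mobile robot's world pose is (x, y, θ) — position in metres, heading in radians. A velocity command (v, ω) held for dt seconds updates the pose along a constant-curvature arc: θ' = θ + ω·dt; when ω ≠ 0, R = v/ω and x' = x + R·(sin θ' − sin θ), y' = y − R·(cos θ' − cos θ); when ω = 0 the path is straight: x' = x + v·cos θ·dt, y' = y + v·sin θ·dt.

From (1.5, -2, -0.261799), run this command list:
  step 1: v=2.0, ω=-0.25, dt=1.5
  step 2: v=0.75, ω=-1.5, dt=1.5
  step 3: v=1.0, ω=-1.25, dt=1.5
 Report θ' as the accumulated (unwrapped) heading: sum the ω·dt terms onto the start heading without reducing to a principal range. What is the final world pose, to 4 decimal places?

step 1: θ'=-0.6368 (R=-8.0000) → pose (4.1864, -3.2954, -0.6368)
step 2: θ'=-2.8868 (R=-0.5000) → pose (4.0152, -4.1812, -2.8868)
step 3: θ'=-4.7618 (R=-0.8000) → pose (3.0145, -3.3676, -4.7618)

(3.0145, -3.3676, -4.7618)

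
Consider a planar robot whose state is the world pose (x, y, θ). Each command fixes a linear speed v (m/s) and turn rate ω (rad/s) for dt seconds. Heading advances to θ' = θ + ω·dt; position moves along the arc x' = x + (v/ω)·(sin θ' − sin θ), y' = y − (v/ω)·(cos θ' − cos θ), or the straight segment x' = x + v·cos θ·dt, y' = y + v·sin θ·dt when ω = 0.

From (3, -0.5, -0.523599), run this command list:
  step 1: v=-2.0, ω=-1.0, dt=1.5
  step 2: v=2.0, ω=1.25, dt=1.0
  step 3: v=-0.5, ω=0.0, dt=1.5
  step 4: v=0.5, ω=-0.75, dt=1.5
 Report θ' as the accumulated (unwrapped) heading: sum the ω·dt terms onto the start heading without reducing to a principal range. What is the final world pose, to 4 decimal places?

step 1: θ'=-2.0236 (R=2.0000) → pose (2.2016, 2.1070, -2.0236)
step 2: θ'=-0.7736 (R=1.6000) → pose (2.5224, 0.2624, -0.7736)
step 3: θ'=-0.7736 (straight) → pose (1.9858, 0.7864, -0.7736)
step 4: θ'=-1.8986 (R=-0.6667) → pose (2.1512, 0.0949, -1.8986)

(2.1512, 0.0949, -1.8986)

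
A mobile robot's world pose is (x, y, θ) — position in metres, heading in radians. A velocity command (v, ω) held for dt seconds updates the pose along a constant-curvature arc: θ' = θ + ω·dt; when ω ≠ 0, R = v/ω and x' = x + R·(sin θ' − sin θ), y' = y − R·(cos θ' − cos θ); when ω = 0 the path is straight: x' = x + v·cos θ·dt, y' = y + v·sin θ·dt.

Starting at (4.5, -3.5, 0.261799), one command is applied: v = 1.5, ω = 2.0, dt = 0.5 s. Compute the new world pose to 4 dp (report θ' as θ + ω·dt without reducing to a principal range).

θ' = 0.2618 + 2.0·0.5 = 1.2618
R = v/ω = 1.5/2.0 = 0.7500
x' = 4.5 + 0.7500·(sin 1.2618 − sin 0.2618) = 5.0204
y' = -3.5 − 0.7500·(cos 1.2618 − cos 0.2618) = -3.0036

(5.0204, -3.0036, 1.2618)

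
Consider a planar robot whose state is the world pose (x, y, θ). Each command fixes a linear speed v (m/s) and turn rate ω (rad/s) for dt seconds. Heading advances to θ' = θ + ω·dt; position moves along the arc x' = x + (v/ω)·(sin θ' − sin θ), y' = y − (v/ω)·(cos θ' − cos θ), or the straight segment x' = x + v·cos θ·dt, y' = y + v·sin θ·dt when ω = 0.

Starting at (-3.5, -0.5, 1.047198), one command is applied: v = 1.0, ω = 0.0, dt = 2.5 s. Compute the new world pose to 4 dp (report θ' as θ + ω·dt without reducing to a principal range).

(-2.2500, 1.6651, 1.0472)

θ' = 1.0472 + 0.0·2.5 = 1.0472
ω = 0 → straight: x' = -3.5 + 1.0·cos(1.0472)·2.5 = -2.2500
y' = -0.5 + 1.0·sin(1.0472)·2.5 = 1.6651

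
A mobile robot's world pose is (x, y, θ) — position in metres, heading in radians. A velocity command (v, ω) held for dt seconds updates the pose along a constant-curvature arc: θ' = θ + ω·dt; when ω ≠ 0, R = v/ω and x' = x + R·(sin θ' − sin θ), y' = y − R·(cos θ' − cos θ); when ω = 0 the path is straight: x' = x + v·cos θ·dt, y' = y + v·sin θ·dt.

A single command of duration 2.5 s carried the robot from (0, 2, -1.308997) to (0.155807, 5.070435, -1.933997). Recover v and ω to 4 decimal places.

Δθ = -1.933997 − -1.308997 = -0.625000
ω = Δθ/dt = -0.625000/2.5 = -0.2500
R = −Δy/(cos θ' − cos θ) = 5.0000
v = R·ω = 5.0000·-0.2500 = -1.2500

v = -1.2500, ω = -0.2500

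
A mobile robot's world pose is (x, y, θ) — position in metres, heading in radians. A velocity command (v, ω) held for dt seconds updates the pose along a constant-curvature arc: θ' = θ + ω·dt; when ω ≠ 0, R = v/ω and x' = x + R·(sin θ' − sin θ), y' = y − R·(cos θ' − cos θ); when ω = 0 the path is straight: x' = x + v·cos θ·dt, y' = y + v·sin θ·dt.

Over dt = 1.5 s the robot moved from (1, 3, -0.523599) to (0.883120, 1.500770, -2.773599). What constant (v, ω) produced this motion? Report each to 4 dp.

v = 1.2500, ω = -1.5000

Δθ = -2.773599 − -0.523599 = -2.250000
ω = Δθ/dt = -2.250000/1.5 = -1.5000
R = −Δy/(cos θ' − cos θ) = -0.8333
v = R·ω = -0.8333·-1.5000 = 1.2500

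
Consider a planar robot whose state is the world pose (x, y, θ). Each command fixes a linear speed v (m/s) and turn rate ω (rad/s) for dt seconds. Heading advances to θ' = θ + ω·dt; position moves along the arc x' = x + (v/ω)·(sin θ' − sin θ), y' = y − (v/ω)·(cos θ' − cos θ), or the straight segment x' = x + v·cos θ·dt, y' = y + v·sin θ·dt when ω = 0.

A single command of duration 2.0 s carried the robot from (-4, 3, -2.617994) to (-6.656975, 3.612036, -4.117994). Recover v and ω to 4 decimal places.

v = 1.5000, ω = -0.7500

Δθ = -4.117994 − -2.617994 = -1.500000
ω = Δθ/dt = -1.500000/2.0 = -0.7500
R = Δx/(sin θ' − sin θ) = -2.0000
v = R·ω = -2.0000·-0.7500 = 1.5000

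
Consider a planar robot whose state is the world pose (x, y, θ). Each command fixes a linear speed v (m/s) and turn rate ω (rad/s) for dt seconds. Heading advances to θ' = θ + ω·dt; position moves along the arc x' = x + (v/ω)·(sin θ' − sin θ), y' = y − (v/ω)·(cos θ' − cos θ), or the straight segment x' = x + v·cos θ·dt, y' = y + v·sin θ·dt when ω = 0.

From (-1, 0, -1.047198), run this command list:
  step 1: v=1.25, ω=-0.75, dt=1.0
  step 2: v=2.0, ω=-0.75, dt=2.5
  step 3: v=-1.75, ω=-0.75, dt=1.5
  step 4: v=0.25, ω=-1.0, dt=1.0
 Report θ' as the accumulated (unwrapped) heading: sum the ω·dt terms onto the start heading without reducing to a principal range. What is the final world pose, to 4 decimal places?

(-3.4909, -4.9191, -5.7972)

step 1: θ'=-1.7972 (R=-1.6667) → pose (-0.8192, -1.2075, -1.7972)
step 2: θ'=-3.6722 (R=-2.6667) → pose (-4.7673, -2.9089, -3.6722)
step 3: θ'=-4.7972 (R=2.3333) → pose (-3.6232, -5.1190, -4.7972)
step 4: θ'=-5.7972 (R=-0.2500) → pose (-3.4909, -4.9191, -5.7972)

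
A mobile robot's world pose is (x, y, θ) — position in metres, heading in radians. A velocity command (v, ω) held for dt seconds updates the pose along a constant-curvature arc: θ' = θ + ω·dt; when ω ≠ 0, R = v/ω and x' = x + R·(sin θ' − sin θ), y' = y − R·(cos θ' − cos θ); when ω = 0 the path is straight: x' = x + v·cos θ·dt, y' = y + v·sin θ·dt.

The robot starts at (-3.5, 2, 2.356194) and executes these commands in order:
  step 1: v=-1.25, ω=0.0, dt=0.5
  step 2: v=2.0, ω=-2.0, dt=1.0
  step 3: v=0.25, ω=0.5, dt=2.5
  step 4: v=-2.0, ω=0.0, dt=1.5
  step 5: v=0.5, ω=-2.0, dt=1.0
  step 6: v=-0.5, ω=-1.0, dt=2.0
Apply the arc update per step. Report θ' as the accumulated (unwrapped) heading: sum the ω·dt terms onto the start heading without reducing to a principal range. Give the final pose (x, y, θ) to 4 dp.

step 1: θ'=2.3562 (straight) → pose (-3.0581, 1.5581, 2.3562)
step 2: θ'=0.3562 (R=-1.0000) → pose (-2.6997, 3.2024, 0.3562)
step 3: θ'=1.6062 (R=0.5000) → pose (-2.3743, 3.6887, 1.6062)
step 4: θ'=1.6062 (straight) → pose (-2.2682, 0.6906, 1.6062)
step 5: θ'=-0.3938 (R=-0.2500) → pose (-1.9224, 0.9303, -0.3938)
step 6: θ'=-2.3938 (R=0.5000) → pose (-2.0705, 1.7586, -2.3938)

(-2.0705, 1.7586, -2.3938)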